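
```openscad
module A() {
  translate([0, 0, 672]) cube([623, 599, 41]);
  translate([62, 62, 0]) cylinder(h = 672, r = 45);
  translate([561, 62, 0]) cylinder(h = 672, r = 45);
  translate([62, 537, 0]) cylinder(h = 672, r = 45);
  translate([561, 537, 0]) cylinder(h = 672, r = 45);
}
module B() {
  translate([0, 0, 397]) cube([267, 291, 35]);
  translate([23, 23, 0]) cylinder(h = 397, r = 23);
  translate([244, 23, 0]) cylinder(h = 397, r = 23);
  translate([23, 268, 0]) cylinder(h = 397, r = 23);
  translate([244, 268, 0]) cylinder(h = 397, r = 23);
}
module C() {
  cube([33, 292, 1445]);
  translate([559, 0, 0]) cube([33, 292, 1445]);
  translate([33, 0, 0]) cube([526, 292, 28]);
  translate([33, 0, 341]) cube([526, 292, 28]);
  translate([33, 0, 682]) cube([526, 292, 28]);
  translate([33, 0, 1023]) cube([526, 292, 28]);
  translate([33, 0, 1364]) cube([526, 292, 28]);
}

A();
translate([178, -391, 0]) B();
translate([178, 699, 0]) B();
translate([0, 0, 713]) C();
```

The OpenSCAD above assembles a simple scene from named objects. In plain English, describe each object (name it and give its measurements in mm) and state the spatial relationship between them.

A is a table with a 623×599 mm rectangular top, 41 mm thick, top surface at z = 713 mm, supported by four round legs of 90 mm diameter, each leg's bounding box inset 17 mm from the nearest pair of top edges, running from the floor.

B is a simple wooden stool: a rectangular seat 267 mm (x) by 291 mm (y), 35 mm thick, top face at z = 432 mm, on four round legs, each 46 mm in diameter. The legs rest on z = 0, each leg's axis is inset half a diameter from the nearest pair of seat edges (so the leg's bounding box is flush with the corner).

C is an open bookshelf. Two side panels, each 33 mm thick, 292 mm deep and 1445 mm tall, stand 592 mm apart (outside-to-outside). Between them sit 5 shelves, each 28 mm thick and 292 mm deep, spanning the full gap between the sides. The bottom shelf rests on the floor (its underside at z = 0) and the clear gap between one shelf's top and the next shelf's underside is 313 mm.

Two stools sit around the table at the −y, +y sides. The bookshelf is on top of the table.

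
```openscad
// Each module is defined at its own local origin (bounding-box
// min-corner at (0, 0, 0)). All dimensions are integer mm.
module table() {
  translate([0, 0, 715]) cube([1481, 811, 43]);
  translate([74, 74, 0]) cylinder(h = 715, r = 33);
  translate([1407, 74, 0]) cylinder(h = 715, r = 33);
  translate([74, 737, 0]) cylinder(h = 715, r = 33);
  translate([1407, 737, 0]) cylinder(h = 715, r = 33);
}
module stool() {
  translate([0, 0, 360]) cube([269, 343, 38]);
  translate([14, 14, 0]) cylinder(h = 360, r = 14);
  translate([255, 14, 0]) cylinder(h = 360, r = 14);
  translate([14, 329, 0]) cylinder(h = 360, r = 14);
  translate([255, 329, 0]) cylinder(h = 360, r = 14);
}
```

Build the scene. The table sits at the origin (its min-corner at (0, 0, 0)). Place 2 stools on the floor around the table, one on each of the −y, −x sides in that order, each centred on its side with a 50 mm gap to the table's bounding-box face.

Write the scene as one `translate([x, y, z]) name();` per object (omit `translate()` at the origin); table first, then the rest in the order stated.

table();
translate([606, -393, 0]) stool();
translate([-319, 234, 0]) stool();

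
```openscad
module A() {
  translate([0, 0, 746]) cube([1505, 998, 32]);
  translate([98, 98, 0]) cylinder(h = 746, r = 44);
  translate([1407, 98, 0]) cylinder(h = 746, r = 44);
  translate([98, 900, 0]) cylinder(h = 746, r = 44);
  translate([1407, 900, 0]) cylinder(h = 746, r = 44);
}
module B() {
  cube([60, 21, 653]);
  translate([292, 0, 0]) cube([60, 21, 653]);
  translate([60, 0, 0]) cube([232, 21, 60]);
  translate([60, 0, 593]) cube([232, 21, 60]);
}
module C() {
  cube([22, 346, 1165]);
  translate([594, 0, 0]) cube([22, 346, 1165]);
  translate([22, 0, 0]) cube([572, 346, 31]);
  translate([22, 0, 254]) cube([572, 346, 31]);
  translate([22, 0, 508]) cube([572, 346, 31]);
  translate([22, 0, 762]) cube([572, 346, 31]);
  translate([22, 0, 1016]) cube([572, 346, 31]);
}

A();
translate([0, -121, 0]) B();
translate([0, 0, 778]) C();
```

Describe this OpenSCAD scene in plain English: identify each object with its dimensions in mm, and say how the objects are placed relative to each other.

A is a rectangular dining table. The top is 1505×998×32 mm with its upper surface at z = 778 mm. It stands on four round legs of 88 mm diameter, each leg's bounding box inset 54 mm from the nearest pair of top edges, running from the floor to the underside of the top.

B is a rectangular picture frame lying in the x–z plane (depth along y). The opening is 232 mm wide (x) by 533 mm tall (z), surrounded by a border 60 mm wide on all four sides. The frame is 21 mm deep and is made of two full-height vertical stiles with two horizontal rails fitted between them.

C is a bookshelf 616 mm wide overall, 346 mm deep and 1165 mm tall. The two sides are 22 mm thick vertical panels. 5 horizontal shelves of 31 mm thickness span between the inner faces of the sides; the lowest shelf sits on the floor and shelves are stacked with a clear vertical gap of 223 mm between each pair.

The picture frame is on the floor beside the table on its −y side. The bookshelf is on top of the table.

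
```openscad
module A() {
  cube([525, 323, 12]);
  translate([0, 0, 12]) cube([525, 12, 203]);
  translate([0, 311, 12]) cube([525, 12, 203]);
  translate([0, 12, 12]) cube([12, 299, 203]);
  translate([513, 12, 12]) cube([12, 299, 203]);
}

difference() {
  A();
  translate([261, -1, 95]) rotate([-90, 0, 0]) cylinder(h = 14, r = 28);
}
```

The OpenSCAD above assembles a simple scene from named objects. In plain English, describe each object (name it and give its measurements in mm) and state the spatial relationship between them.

A is an open-topped rectangular box: outside dimensions 525×323×215 mm, with a uniform wall and base thickness of 12 mm. The base is a full 525×323 slab on the floor; four walls sit on top of the base. The front and back walls (the −y and +y sides) span the full width; the two side walls fit between them.

The open box has a circular hole of radius 28 mm through its front wall, centred at (x = 261, z = 95).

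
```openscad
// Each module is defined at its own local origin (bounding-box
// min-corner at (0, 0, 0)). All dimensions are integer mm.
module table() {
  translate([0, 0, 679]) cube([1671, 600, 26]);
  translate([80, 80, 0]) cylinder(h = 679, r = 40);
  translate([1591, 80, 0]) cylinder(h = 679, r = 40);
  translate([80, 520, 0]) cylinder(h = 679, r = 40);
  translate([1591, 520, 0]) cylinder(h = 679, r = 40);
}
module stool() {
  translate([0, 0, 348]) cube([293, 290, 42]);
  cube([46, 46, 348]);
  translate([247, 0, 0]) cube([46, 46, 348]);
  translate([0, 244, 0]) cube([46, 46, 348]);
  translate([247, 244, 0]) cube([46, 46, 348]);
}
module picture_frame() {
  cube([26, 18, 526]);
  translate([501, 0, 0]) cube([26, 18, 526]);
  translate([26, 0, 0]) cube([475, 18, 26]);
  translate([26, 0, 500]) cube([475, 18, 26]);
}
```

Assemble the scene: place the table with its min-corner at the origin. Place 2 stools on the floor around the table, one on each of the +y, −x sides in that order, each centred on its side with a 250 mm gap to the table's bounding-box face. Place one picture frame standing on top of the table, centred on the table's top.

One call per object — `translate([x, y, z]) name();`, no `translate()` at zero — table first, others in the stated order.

table();
translate([689, 850, 0]) stool();
translate([-543, 155, 0]) stool();
translate([572, 291, 705]) picture_frame();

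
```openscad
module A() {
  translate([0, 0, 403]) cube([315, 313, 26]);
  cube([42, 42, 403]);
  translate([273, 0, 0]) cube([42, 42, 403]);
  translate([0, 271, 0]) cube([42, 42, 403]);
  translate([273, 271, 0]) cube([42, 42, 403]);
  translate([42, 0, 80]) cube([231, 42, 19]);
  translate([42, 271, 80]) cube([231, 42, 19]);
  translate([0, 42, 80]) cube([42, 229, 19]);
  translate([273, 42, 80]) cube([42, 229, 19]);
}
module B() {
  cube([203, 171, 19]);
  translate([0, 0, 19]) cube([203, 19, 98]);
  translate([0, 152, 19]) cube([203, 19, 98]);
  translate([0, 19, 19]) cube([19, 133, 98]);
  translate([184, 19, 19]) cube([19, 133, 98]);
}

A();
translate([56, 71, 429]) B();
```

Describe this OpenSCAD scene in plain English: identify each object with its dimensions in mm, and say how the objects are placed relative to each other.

A is a four-legged stool. The seat is 315×313 mm, 26 mm thick, top at z = 429 mm. It stands on four square legs, each 42×42 mm in cross-section, from z = 0 to the seat underside, each flush with a corner of the seat. Four stretchers, 42 mm wide and 19 mm tall, connect adjacent legs with their undersides at z = 80 mm, each running between the inner faces of the legs it joins and aligned with the legs' outer faces on the other axis.

B is an open storage box with external size 203×171×117 mm and wall thickness 19 mm (the base is also 19 mm thick). The base covers the whole footprint; the four walls stand on the base, with the y-facing walls full-width and the x-facing walls fitting between their inner faces.

The open box is on top of the stool, centred.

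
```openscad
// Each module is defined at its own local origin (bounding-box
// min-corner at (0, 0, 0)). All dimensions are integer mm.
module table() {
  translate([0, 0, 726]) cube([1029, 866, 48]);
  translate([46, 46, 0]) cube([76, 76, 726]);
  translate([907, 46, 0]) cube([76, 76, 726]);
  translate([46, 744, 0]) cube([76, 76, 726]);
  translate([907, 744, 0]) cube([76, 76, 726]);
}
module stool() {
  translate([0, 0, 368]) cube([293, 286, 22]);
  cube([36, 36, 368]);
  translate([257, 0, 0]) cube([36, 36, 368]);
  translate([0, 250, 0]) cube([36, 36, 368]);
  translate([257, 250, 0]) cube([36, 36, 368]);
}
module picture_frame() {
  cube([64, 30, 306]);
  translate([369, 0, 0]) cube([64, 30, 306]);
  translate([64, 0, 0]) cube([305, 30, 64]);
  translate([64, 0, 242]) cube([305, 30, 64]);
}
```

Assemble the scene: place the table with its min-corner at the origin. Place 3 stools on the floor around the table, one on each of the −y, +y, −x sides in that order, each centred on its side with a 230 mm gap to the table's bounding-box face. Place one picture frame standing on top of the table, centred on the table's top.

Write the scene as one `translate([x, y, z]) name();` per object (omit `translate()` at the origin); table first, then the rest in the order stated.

table();
translate([368, -516, 0]) stool();
translate([368, 1096, 0]) stool();
translate([-523, 290, 0]) stool();
translate([298, 418, 774]) picture_frame();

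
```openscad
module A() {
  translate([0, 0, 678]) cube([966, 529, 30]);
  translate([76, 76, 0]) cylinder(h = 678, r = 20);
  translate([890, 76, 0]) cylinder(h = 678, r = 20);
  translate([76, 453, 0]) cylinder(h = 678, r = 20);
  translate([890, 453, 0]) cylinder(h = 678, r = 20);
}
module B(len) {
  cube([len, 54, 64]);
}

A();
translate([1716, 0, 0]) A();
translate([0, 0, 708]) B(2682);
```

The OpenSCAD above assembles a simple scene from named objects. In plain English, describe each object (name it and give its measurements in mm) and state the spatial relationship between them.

A is a rectangular dining table. The top is 966×529×30 mm with its upper surface at z = 708 mm. It stands on four round legs of 40 mm diameter, each leg's bounding box inset 56 mm from the nearest pair of top edges, running from the floor to the underside of the top.

B is a rectangular beam 2682 mm long (x), 54 mm deep (y), 64 mm thick (z).

The beam spans the tops of two tables placed 750 mm apart, resting at z = 708 mm.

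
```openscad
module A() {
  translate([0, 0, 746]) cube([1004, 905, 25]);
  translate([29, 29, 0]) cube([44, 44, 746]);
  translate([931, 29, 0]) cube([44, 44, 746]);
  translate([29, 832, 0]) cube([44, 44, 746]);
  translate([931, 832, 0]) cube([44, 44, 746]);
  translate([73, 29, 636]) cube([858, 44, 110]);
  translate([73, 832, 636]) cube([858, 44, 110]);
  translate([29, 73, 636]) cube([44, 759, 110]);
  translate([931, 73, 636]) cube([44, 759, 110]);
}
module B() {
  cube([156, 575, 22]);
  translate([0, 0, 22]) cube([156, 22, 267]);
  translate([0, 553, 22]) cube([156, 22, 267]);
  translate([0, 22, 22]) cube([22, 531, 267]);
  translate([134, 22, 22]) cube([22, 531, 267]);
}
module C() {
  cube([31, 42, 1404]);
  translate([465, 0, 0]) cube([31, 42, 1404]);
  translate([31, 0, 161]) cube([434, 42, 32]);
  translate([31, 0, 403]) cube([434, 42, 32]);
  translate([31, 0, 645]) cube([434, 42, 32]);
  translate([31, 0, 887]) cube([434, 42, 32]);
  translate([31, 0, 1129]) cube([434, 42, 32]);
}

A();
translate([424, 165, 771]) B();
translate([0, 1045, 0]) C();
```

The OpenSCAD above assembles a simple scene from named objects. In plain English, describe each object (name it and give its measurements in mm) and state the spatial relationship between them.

A is a table: top 1004 mm (x) × 905 mm (y), 25 mm thick, upper face at z = 771 mm, on four 44×44 mm square legs, each inset 29 mm from the nearest pair of top edges, running from z = 0 to the bottom of the top. Four apron rails, 44 mm thick and 110 mm tall, run between adjacent legs with their top edges flush with the underside of the top and their outer faces flush with the legs' outer faces.

B is an open-topped rectangular box: outside dimensions 156×575×289 mm, with a uniform wall and base thickness of 22 mm. The base is a full 156×575 slab on the floor; four walls sit on top of the base. The front and back walls (the −y and +y sides) span the full width; the two side walls fit between them.

C is a wooden ladder with two side rails of 31×42 mm section and 1404 mm height, set 496 mm apart overall. Between them run 5 rectangular rungs (42 mm deep, 32 mm thick), front faces flush with the rails' −y face. The bottom of the first rung is 161 mm above the floor and each subsequent rung is 242 mm higher than the one below.

The open box is on top of the table, centred. The ladder is on the floor beside the table on its +y side.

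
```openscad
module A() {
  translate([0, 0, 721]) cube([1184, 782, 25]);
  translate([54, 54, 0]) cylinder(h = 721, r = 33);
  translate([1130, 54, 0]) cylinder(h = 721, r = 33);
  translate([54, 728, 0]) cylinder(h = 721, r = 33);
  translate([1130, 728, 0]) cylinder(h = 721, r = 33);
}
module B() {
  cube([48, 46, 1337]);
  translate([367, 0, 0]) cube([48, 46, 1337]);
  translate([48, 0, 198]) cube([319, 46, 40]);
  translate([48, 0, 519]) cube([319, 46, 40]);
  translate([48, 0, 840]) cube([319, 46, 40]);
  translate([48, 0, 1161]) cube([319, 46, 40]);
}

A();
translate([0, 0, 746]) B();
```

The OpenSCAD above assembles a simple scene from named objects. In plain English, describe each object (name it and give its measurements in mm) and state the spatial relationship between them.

A is a rectangular dining table. The top is 1184×782×25 mm with its upper surface at z = 746 mm. It stands on four round legs of 66 mm diameter, each leg's bounding box inset 21 mm from the nearest pair of top edges, running from the floor to the underside of the top.

B is a wooden ladder with two side rails of 48×46 mm section and 1337 mm height, set 415 mm apart overall. Between them run 4 rectangular rungs (46 mm deep, 40 mm thick), front faces flush with the rails' −y face. The bottom of the first rung is 198 mm above the floor and each subsequent rung is 321 mm higher than the one below.

The ladder is on top of the table.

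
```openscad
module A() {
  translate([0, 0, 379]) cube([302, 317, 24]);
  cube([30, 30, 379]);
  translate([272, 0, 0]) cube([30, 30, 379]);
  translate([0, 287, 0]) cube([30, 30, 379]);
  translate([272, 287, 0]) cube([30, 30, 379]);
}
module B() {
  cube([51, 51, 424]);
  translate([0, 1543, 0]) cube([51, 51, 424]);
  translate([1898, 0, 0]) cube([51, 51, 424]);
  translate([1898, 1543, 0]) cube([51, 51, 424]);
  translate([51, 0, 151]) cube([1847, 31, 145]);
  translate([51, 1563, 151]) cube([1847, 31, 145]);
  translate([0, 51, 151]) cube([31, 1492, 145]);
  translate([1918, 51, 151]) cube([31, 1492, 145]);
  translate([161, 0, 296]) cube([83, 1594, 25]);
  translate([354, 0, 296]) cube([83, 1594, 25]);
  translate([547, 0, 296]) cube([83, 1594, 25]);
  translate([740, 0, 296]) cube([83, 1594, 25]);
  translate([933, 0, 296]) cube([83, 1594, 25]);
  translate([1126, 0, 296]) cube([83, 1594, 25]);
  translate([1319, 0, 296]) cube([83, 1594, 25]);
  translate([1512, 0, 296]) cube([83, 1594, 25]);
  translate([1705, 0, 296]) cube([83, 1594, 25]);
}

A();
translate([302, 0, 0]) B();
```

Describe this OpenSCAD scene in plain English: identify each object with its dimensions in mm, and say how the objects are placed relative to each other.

A is a four-legged stool. The seat is 302×317 mm, 24 mm thick, top at z = 403 mm. It stands on four square legs, each 30×30 mm in cross-section, from z = 0 to the seat underside, each flush with a corner of the seat.

B is a bed frame 1949 mm long (x) by 1594 mm wide (y). Four 51×51 mm corner posts, 424 mm tall, at the corners of the footprint. Four rails of 31 mm thickness and 145 mm height run between adjacent posts with their undersides at z = 151 mm, their outer faces flush with the outside of the frame (the two x-running rails run between the posts' inner faces; the two y-running rails run between the posts' inner faces). 9 slats, each 83 mm wide (x) and 25 mm thick, lie across the top of the two x-running rails, running the full 1594 mm width of the frame in y; the slats are evenly spaced along x between the inner faces of the end posts with equal gaps (rounded down to the nearest mm) at the −x end and between each pair — any rounding remainder accumulates at the +x end.

The bed frame is against the stool's +x side, with their −y faces flush.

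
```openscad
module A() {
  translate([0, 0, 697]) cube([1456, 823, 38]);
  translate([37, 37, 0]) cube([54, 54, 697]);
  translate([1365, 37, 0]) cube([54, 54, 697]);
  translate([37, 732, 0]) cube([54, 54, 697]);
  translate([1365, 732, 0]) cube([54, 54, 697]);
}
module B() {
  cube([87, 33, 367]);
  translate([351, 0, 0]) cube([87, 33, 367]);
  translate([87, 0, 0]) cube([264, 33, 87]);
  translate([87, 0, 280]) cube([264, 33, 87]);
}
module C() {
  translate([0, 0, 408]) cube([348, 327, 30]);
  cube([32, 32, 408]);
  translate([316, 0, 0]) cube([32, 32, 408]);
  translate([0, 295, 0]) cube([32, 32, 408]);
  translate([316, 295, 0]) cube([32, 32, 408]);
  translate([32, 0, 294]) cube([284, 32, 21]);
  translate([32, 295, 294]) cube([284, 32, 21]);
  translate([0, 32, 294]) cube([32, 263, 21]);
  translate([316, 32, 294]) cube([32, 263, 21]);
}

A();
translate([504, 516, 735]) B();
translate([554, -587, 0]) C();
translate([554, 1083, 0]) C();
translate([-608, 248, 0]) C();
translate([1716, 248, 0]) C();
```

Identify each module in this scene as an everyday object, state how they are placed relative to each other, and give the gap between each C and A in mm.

A is a table. B is a picture frame. C is a stool. The picture frame is on top of the table. Four stools sit around the table at the −y, +y, −x, +x sides. The gap between each stool and the table is 260 mm.

Each stool's nearest face is 260 mm from the table's bounding box.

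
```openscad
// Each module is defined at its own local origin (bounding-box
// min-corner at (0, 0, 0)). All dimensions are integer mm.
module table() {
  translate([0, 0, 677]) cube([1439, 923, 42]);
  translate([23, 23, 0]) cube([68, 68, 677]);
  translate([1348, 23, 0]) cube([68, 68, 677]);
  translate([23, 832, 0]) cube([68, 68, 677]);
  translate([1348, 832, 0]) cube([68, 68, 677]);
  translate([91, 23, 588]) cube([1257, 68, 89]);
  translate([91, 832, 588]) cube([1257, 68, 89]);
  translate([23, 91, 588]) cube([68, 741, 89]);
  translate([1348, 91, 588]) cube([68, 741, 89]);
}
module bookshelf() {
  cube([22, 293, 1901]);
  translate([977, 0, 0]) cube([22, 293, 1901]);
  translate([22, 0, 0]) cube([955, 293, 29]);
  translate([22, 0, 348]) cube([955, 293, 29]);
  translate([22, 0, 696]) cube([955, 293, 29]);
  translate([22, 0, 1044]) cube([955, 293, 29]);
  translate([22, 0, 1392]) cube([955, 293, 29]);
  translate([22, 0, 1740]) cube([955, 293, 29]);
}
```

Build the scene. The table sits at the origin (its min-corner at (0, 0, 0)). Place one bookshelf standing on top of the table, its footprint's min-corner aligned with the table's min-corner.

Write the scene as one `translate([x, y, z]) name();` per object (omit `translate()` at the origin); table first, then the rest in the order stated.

table();
translate([0, 0, 719]) bookshelf();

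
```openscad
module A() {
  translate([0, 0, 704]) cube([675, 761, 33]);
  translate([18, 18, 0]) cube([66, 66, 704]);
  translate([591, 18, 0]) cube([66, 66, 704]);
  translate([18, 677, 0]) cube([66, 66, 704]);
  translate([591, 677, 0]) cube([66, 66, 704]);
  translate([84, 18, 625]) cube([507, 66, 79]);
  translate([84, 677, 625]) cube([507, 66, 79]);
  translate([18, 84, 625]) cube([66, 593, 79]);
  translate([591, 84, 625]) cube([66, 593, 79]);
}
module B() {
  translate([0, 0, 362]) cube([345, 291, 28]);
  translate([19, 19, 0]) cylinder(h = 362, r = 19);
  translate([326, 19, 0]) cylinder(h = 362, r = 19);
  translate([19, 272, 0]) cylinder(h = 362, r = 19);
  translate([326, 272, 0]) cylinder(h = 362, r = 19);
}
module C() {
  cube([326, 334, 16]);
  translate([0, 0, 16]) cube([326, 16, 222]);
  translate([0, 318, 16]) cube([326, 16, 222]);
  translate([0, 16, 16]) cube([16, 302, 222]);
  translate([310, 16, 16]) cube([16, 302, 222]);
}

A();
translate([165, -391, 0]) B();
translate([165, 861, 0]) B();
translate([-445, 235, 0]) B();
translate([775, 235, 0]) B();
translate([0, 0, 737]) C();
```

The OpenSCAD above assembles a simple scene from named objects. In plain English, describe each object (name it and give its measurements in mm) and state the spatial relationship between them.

A is a table with a 675×761 mm rectangular top, 33 mm thick, top surface at z = 737 mm, supported by four 66×66 mm square legs, each inset 18 mm from the nearest pair of top edges, running from the floor. Four apron rails, 66 mm thick and 79 mm tall, run between adjacent legs with their top edges flush with the underside of the top and their outer faces flush with the legs' outer faces.

B is a simple wooden stool: a rectangular seat 345 mm (x) by 291 mm (y), 28 mm thick, top face at z = 390 mm, on four round legs, each 38 mm in diameter. The legs rest on z = 0, each leg's axis is inset half a diameter from the nearest pair of seat edges (so the leg's bounding box is flush with the corner).

C is an open-topped rectangular box: outside dimensions 326×334×238 mm, with a uniform wall and base thickness of 16 mm. The base is a full 326×334 slab on the floor; four walls sit on top of the base. The front and back walls (the −y and +y sides) span the full width; the two side walls fit between them.

Four stools sit around the table at the −y, +y, −x, +x sides. The open box is on top of the table.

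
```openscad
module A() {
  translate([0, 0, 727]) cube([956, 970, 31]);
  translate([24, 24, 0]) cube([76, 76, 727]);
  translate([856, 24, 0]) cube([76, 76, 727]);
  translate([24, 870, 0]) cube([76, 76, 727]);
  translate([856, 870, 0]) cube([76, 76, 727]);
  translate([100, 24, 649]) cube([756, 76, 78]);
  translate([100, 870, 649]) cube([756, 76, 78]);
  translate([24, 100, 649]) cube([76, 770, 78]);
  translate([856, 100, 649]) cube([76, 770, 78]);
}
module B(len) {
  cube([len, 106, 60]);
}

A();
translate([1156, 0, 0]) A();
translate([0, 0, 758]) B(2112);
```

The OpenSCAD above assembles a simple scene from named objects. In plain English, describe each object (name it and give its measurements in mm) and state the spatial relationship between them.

A is a rectangular dining table. The top is 956×970×31 mm with its upper surface at z = 758 mm. It stands on four 76×76 mm square legs, each inset 24 mm from the nearest pair of top edges, running from the floor to the underside of the top. Four apron rails, 76 mm thick and 78 mm tall, run between adjacent legs with their top edges flush with the underside of the top and their outer faces flush with the legs' outer faces.

B is a rectangular beam 2112 mm long (x), 106 mm deep (y), 60 mm thick (z).

The beam spans the tops of two tables placed 200 mm apart, resting at z = 758 mm.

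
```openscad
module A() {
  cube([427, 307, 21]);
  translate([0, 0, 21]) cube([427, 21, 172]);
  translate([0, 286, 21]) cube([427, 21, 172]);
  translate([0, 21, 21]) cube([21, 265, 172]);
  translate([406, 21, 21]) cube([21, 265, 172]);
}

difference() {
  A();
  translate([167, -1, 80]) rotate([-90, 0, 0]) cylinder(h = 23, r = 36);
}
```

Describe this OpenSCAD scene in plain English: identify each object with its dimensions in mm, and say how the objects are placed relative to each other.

A is an open-topped rectangular box: outside dimensions 427×307×193 mm, with a uniform wall and base thickness of 21 mm. The base is a full 427×307 slab on the floor; four walls sit on top of the base. The front and back walls (the −y and +y sides) span the full width; the two side walls fit between them.

The open box has a circular hole of radius 36 mm through its front wall, centred at (x = 167, z = 80).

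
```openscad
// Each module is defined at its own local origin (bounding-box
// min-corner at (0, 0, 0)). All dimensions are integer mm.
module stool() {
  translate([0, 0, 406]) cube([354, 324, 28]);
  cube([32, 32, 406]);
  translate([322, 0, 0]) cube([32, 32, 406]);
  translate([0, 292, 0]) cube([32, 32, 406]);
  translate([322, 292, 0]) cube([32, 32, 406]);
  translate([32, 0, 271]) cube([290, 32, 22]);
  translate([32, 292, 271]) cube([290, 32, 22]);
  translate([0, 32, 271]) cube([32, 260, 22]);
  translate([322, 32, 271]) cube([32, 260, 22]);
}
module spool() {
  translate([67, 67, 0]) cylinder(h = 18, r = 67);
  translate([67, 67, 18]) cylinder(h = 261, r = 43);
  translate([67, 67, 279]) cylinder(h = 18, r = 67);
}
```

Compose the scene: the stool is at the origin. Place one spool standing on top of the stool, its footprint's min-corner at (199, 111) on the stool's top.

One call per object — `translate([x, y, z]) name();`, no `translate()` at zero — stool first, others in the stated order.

stool();
translate([199, 111, 434]) spool();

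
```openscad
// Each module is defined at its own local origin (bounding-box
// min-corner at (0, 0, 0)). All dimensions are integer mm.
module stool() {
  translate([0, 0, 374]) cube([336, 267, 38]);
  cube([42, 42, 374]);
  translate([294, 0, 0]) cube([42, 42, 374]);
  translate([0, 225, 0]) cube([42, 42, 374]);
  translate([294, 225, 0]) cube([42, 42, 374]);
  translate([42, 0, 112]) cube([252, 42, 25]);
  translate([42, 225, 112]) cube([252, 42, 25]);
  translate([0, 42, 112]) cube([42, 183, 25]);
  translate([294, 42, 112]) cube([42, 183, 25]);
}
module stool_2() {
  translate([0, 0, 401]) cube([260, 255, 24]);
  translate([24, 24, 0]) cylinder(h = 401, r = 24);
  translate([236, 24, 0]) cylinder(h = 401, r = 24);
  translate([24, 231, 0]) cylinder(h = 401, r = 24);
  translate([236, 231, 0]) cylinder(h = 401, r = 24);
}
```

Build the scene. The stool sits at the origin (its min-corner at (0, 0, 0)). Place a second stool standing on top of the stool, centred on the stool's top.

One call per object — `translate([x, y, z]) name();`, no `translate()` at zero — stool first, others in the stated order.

stool();
translate([38, 6, 412]) stool_2();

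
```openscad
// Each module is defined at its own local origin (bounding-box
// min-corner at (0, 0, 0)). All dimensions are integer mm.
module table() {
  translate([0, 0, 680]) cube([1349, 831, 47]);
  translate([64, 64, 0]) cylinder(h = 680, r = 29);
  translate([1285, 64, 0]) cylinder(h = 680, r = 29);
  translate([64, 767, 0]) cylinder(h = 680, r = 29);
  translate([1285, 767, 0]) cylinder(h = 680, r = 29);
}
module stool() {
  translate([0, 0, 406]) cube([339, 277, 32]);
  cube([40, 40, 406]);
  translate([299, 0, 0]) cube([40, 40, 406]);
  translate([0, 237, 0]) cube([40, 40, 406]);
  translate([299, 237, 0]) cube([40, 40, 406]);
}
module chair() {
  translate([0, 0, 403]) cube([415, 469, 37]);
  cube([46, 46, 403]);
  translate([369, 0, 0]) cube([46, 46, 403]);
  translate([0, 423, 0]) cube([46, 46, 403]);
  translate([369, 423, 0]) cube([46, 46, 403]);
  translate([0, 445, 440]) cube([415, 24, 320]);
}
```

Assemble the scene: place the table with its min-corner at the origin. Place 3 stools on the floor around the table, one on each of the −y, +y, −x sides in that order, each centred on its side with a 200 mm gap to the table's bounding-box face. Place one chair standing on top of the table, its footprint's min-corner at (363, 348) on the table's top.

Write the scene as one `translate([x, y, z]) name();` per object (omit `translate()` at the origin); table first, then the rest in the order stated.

table();
translate([505, -477, 0]) stool();
translate([505, 1031, 0]) stool();
translate([-539, 277, 0]) stool();
translate([363, 348, 727]) chair();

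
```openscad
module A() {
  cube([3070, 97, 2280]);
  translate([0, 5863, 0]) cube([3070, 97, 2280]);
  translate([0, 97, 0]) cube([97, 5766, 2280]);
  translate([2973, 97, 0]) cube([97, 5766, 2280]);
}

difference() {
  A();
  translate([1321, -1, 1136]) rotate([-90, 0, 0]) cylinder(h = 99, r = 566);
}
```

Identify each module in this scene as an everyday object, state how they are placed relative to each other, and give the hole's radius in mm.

A is a house frame. The house frame has a circular hole through its front wall. The hole's radius is 566 mm.

The subtracted cylinder has r = 566 mm.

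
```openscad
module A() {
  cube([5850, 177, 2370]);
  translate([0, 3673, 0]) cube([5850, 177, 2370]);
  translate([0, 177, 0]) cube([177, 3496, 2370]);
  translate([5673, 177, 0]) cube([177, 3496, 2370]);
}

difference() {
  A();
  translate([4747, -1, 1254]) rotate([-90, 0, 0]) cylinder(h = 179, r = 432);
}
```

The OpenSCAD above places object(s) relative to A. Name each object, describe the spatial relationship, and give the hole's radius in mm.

A is a house frame. The house frame has a circular hole through its front wall. The hole's radius is 432 mm.

The subtracted cylinder has r = 432 mm.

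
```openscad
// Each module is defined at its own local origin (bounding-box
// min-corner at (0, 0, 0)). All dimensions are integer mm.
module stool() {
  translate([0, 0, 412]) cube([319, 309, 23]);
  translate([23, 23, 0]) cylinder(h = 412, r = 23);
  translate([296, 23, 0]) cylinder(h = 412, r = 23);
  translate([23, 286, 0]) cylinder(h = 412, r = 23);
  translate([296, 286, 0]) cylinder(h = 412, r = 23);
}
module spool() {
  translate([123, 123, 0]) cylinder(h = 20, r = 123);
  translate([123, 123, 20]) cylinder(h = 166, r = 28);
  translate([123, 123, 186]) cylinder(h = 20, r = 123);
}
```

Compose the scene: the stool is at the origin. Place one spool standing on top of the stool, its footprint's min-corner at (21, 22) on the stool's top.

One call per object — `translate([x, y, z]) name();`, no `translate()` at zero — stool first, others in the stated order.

stool();
translate([21, 22, 435]) spool();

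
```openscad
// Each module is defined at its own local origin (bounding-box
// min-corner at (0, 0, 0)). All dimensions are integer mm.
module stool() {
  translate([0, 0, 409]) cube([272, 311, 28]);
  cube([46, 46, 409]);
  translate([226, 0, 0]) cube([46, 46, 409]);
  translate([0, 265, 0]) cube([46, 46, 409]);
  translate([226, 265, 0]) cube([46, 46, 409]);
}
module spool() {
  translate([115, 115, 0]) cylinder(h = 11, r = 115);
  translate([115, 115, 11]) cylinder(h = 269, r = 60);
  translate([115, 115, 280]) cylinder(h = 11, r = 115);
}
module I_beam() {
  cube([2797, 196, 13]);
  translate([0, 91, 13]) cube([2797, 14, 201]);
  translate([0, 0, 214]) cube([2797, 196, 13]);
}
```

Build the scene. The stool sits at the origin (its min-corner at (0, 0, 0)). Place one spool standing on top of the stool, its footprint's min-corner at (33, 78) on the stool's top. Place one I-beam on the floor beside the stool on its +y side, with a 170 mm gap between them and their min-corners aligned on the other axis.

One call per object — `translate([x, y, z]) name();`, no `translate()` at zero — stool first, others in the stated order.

stool();
translate([33, 78, 437]) spool();
translate([0, 481, 0]) I_beam();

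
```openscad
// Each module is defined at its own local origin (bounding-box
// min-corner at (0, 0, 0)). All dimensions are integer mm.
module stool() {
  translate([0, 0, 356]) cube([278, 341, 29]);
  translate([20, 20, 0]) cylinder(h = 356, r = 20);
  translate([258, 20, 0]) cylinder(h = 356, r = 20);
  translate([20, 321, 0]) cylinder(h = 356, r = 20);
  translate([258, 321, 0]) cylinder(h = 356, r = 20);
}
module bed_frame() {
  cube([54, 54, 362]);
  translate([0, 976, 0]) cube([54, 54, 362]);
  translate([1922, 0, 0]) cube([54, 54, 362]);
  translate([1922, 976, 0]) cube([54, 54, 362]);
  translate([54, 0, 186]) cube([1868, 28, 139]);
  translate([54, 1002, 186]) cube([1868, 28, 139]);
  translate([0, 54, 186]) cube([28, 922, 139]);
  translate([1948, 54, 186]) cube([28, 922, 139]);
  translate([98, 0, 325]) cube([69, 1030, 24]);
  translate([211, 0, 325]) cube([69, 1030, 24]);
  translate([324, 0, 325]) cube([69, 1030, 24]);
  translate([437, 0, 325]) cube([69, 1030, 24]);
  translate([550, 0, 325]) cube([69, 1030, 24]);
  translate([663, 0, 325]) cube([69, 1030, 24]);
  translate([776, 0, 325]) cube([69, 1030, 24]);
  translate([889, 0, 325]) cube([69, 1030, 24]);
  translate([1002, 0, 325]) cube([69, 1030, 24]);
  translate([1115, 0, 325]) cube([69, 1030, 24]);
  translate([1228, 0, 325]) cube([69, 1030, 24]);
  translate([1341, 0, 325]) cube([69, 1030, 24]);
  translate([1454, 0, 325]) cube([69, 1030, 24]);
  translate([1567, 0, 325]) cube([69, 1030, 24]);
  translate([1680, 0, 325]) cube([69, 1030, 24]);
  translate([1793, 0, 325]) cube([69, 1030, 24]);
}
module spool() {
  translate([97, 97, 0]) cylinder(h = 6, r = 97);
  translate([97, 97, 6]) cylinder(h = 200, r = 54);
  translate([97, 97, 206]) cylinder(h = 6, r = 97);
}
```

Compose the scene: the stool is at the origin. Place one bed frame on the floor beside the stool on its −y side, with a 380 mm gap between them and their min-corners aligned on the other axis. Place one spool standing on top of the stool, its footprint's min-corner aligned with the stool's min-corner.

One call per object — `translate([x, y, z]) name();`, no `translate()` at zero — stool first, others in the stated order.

stool();
translate([0, -1410, 0]) bed_frame();
translate([0, 0, 385]) spool();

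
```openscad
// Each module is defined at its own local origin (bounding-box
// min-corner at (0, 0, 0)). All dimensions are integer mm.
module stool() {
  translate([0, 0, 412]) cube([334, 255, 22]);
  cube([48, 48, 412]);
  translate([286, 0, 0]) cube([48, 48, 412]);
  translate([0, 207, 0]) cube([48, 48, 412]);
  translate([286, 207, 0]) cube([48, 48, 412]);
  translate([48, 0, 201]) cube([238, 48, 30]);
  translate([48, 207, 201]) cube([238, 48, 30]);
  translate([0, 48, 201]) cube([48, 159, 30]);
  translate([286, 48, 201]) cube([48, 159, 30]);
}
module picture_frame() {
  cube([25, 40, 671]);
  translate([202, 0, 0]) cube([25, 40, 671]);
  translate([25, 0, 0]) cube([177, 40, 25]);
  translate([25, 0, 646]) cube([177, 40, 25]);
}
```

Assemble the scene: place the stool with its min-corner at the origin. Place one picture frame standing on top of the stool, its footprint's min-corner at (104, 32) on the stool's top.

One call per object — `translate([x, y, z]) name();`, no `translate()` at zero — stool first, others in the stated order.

stool();
translate([104, 32, 434]) picture_frame();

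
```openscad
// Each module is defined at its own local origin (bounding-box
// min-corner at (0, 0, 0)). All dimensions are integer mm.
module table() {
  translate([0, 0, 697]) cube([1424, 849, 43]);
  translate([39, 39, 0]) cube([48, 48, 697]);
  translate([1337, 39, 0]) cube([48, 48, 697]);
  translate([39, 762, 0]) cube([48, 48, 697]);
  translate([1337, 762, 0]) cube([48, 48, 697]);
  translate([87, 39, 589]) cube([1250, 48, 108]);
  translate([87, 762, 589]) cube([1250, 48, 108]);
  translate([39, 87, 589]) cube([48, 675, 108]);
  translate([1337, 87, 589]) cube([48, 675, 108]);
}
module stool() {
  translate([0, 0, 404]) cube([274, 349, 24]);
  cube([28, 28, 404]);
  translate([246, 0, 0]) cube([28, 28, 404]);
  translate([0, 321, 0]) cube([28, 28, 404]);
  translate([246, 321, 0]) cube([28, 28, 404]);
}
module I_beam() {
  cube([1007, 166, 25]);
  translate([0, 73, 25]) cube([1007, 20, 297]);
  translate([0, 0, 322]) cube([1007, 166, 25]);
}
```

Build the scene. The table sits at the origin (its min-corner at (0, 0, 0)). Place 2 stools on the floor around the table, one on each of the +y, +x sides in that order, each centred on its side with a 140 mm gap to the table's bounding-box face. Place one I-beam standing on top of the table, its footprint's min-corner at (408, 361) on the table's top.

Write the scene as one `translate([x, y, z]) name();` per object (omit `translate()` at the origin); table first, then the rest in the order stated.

table();
translate([575, 989, 0]) stool();
translate([1564, 250, 0]) stool();
translate([408, 361, 740]) I_beam();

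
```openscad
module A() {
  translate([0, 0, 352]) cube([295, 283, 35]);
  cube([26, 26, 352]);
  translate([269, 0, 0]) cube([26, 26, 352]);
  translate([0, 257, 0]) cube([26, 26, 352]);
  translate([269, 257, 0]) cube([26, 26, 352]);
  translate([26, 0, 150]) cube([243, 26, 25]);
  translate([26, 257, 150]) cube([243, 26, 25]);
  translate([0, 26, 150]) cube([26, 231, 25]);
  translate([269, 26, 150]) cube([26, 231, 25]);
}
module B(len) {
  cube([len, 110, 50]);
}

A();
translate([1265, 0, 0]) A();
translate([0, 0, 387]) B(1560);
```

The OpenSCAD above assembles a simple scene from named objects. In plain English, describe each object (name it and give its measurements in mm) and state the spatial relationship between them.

A is a four-legged stool. The seat is 295×283 mm, 35 mm thick, top at z = 387 mm. It stands on four square legs, each 26×26 mm in cross-section, from z = 0 to the seat underside, each flush with a corner of the seat. Four stretchers, 26 mm wide and 25 mm tall, connect adjacent legs with their undersides at z = 150 mm, each running between the inner faces of the legs it joins and aligned with the legs' outer faces on the other axis.

B is a rectangular beam 1560 mm long (x), 110 mm deep (y), 50 mm thick (z).

The beam spans the tops of two stools placed 970 mm apart, resting at z = 387 mm.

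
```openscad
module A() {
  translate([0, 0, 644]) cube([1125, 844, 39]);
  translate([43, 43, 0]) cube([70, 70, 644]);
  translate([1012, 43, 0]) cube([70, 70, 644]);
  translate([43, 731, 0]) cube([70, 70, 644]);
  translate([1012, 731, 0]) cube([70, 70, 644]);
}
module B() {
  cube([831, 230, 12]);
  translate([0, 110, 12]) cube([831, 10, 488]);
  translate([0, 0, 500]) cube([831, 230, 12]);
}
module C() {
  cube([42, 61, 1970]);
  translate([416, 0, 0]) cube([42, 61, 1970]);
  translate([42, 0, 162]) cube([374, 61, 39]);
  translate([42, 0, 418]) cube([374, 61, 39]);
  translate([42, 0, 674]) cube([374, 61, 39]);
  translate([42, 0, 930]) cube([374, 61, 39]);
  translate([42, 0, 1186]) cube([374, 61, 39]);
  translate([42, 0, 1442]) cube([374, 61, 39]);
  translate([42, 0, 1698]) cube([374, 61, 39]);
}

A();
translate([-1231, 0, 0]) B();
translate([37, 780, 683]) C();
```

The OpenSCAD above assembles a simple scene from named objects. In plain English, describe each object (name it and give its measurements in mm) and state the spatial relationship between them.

A is a table: top 1125 mm (x) × 844 mm (y), 39 mm thick, upper face at z = 683 mm, on four 70×70 mm square legs, each inset 43 mm from the nearest pair of top edges, running from z = 0 to the bottom of the top.

B is an I-beam lying along x, 831 mm long. Overall section height 512 mm. Two flanges 230 mm wide (y) and 12 mm thick, one on the floor and one at the top; a web 10 mm thick runs between them, centred on the flange width.

C is a straight ladder. Two 42×61 mm vertical rails, 1970 mm tall, stand 458 mm apart (outside-to-outside) with their front faces coplanar on the −y side. 7 rungs, each 61 mm deep and 39 mm tall, span between the inner faces of the rails, front faces flush with the rails. The lowest rung's underside is at z = 162 mm and rungs are spaced 256 mm apart (underside to underside).

The I-beam is on the floor beside the table on its −x side. The ladder is on top of the table.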